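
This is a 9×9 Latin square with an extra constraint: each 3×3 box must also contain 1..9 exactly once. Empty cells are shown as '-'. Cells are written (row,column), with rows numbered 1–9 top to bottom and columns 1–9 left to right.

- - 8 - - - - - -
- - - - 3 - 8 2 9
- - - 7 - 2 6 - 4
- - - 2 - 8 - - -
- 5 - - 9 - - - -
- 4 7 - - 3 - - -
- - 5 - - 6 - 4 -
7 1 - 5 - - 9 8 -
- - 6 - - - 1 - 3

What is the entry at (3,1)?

(8,6) = 4 (sole candidate).
(8,5) = 2 (sole candidate).
(8,9) = 6 (sole candidate).
(8,3) = 3 (sole candidate).
(2,2) = 7 (hidden single in row 2).
(3,5) = 8 (hidden single in row 3).
(9,5) = 7 (sole candidate).
(9,6) = 9 (sole candidate).
(9,8) = 5 (sole candidate).
(7,5) = 1 (sole candidate).
(9,4) = 8 (sole candidate).
(7,4) = 3 (sole candidate).
(9,2) = 2 (sole candidate).
(9,1) = 4 (sole candidate).
(1,1) = 2 (hidden single in row 1).
(3,1) = 5: in row 3, 5 can only go here (every other open cell in that row sees a 5).

5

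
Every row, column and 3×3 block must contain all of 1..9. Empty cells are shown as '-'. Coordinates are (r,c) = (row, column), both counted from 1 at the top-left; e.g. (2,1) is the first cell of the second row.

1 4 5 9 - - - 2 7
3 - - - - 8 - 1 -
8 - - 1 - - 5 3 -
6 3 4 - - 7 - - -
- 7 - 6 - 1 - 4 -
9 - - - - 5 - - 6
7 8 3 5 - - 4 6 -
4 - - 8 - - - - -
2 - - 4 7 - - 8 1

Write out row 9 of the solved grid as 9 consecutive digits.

256473981

(4,4) = 2 (sole candidate).
(5,1) = 5 (sole candidate).
(6,4) = 3 (sole candidate).
(6,8) = 7 (sole candidate).
(2,4) = 7 (sole candidate).
(1,7) = 8 (hidden single in row 1).
(2,5) = 5 (hidden single in row 2).
(2,9) = 4 (hidden single in row 2).
(3,9) = 9 (sole candidate).
(7,9) = 2 (sole candidate).
(2,7) = 6 (sole candidate).
(7,6) = 9 (sole candidate).
(7,5) = 1 (sole candidate).
(3,3) = 7 (hidden single in row 3).
(4,7) = 1 (hidden single in row 4).
(6,7) = 2 (sole candidate).
(6,2) = 1 (sole candidate).
(6,3) = 8 (sole candidate).
(6,5) = 4 (sole candidate).
(5,3) = 2 (sole candidate).
(2,3) = 9 (sole candidate).
(9,3) = 6: row 9 has {1,2,4,7,8}; col 3 has {2,3,4,5,7,8,9}; box has {2,3,4,7,8} → only 6 remains.
(9,6) = 3: row 9 has {1,2,4,6,7,8}; col 6 has {1,5,7,8,9}; box has {1,4,5,7,8,9} → only 3 remains.
(9,7) = 9: row 9 has {1,2,3,4,6,7,8}; col 7 has {1,2,4,5,6,8}; box has {1,2,4,6,8} → only 9 remains.
(1,6) = 6 (sole candidate).
(2,2) = 2 (sole candidate).
(3,2) = 6 (sole candidate).
(3,5) = 2 (sole candidate).
(3,6) = 4 (sole candidate).
(5,7) = 3 (sole candidate).
(5,9) = 8 (sole candidate).
(8,3) = 1 (sole candidate).
(8,5) = 6 (sole candidate).
(8,6) = 2 (sole candidate).
(8,7) = 7 (sole candidate).
(8,8) = 5 (sole candidate).
(8,9) = 3 (sole candidate).
(9,2) = 5: row 9 has {1,2,3,4,6,7,8,9}; col 2 has {1,2,3,4,6,7,8}; box has {1,2,3,4,6,7,8} → only 5 remains.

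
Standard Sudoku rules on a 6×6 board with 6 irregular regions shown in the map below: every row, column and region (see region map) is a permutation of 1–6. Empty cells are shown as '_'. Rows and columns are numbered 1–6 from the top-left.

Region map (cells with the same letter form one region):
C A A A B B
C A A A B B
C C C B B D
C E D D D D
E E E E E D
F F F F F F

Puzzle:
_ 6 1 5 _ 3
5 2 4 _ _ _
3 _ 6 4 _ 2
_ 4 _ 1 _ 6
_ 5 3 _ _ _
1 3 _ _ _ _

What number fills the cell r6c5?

4

r1c5 = 2: row 1 has {1,3,5,6}; col 5 has {}; region has {3,4} → only 2 remains.
r2c4 = 3: row 2 has {2,4,5}; col 4 has {1,4,5}; region has {1,2,4,5,6} → only 3 remains.
r2c6 = 1: row 2 has {2,3,4,5}; col 6 has {2,3,6}; region has {2,3,4} → only 1 remains.
r3c2 = 1: row 3 has {2,3,4,6}; col 2 has {2,3,4,5,6}; region has {3,5,6} → only 1 remains.
r3c5 = 5: row 3 has {1,2,3,4,6}; col 5 has {2}; region has {1,2,3,4} → only 5 remains.
r4c1 = 2: row 4 has {1,4,6}; col 1 has {1,3,5}; region has {1,3,5,6} → only 2 remains.
r4c3 = 5: row 4 has {1,2,4,6}; col 3 has {1,3,4,6}; region has {1,2,6} → only 5 remains.
r4c5 = 3: row 4 has {1,2,4,5,6}; col 5 has {2,5}; region has {1,2,5,6} → only 3 remains.
r5c1 = 6: row 5 has {3,5}; col 1 has {1,2,3,5}; region has {3,4,5} → only 6 remains.
r5c4 = 2: row 5 has {3,5,6}; col 4 has {1,3,4,5}; region has {3,4,5,6} → only 2 remains.
r5c5 = 1: row 5 has {2,3,5,6}; col 5 has {2,3,5}; region has {2,3,4,5,6} → only 1 remains.
r5c6 = 4: row 5 has {1,2,3,5,6}; col 6 has {1,2,3,6}; region has {1,2,3,5,6} → only 4 remains.
r6c3 = 2: row 6 has {1,3}; col 3 has {1,3,4,5,6}; region has {1,3} → only 2 remains.
r6c4 = 6: row 6 has {1,2,3}; col 4 has {1,2,3,4,5}; region has {1,2,3} → only 6 remains.
r6c5 = 4: row 6 has {1,2,3,6}; col 5 has {1,2,3,5}; region has {1,2,3,6} → only 4 remains.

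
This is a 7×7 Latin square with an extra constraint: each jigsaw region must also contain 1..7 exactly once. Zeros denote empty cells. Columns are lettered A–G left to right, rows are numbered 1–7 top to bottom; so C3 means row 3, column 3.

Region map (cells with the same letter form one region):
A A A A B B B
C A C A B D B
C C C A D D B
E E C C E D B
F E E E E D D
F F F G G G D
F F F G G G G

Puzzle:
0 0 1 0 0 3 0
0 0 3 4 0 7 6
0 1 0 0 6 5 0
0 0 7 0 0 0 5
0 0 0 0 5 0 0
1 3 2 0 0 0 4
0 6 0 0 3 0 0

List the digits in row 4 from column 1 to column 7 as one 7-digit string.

C3 = 4 (sole candidate).
C5 = 6 (sole candidate).
E6 = 7 (sole candidate).
F6 = 6 (sole candidate).
C7 = 5 (sole candidate).
A3 = 2 (sole candidate).
G3 = 7 (sole candidate).
D4 = 6: row 4 has {5,7}; col 4 has {4}; region has {1,2,3,4,7} → only 6 remains.
D6 = 5 (sole candidate).
G1 = 2 (sole candidate).
A2 = 5 (sole candidate).
B2 = 2 (sole candidate).
E2 = 1 (sole candidate).
D3 = 3 (sole candidate).
B4 = 4: row 4 has {5,6,7}; col 2 has {1,2,3,6}; region has {5,6} → only 4 remains.
E4 = 2: row 4 has {4,5,6,7}; col 5 has {1,3,5,6,7}; region has {4,5,6} → only 2 remains.
F4 = 1: row 4 has {2,4,5,6,7}; col 6 has {3,5,6,7}; region has {4,5,6,7} → only 1 remains.
B5 = 7 (sole candidate).
D5 = 1 (sole candidate).
F5 = 2 (sole candidate).
G5 = 3 (sole candidate).
D7 = 2 (sole candidate).
F7 = 4 (sole candidate).
G7 = 1 (sole candidate).
B1 = 5 (sole candidate).
D1 = 7 (sole candidate).
E1 = 4 (sole candidate).
A4 = 3: row 4 has {1,2,4,5,6,7}; col 1 has {1,2,5}; region has {1,2,4,5,6,7} → only 3 remains.

3476215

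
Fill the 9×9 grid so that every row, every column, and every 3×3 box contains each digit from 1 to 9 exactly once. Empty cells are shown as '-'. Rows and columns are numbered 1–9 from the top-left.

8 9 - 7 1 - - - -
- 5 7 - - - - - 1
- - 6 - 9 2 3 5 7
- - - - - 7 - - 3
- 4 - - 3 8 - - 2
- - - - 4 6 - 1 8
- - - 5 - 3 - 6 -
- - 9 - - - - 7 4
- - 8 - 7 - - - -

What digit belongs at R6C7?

5

R1C9 = 6 (sole candidate).
R2C6 = 4 (sole candidate).
R3C2 = 1 (sole candidate).
R3C4 = 8 (sole candidate).
R5C8 = 9 (sole candidate).
R7C9 = 9 (sole candidate).
R8C6 = 1 (sole candidate).
R9C6 = 9 (sole candidate).
R9C9 = 5 (sole candidate).
R1C6 = 5 (sole candidate).
R2C5 = 6 (sole candidate).
R3C1 = 4 (sole candidate).
R4C8 = 4 (sole candidate).
R5C4 = 1 (sole candidate).
R1C8 = 2 (sole candidate).
R2C4 = 3 (sole candidate).
R2C8 = 8 (sole candidate).
R5C3 = 5 (sole candidate).
R9C8 = 3 (sole candidate).
R1C3 = 3 (sole candidate).
R1C7 = 4 (sole candidate).
R2C1 = 2 (sole candidate).
R2C7 = 9 (sole candidate).
R6C3 = 2 (sole candidate).
R6C4 = 9 (sole candidate).
R4C3 = 1 (sole candidate).
R4C4 = 2 (sole candidate).
R4C5 = 5 (sole candidate).
R4C7 = 6 (sole candidate).
R5C7 = 7 (sole candidate).
R6C7 = 5: row 6 has {1,2,4,6,8,9}; col 7 has {3,4,6,7,9}; box has {1,2,3,4,6,7,8,9} → only 5 remains.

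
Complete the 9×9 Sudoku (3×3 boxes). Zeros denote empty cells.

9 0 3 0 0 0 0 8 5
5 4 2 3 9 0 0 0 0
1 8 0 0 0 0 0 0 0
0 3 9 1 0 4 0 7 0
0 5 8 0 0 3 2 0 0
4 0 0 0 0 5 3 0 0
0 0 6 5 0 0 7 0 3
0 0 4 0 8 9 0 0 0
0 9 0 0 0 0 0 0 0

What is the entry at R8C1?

3

R3C3 = 7: row 3 has {1,8}; col 3 has {2,3,4,6,8,9}; box has {1,2,3,4,5,8,9} → only 7 remains.
R6C3 = 1: row 6 has {3,4,5}; col 3 has {2,3,4,6,7,8,9}; box has {3,4,5,8,9} → only 1 remains.
R9C3 = 5: row 9 has {9}; col 3 has {1,2,3,4,6,7,8,9}; box has {4,6,9} → only 5 remains.
R1C2 = 6: row 1 has {3,5,8,9}; col 2 has {3,4,5,8,9}; box has {1,2,3,4,5,7,8,9} → only 6 remains.
R2C6 = 8: in row 2, 8 can only go here (every other open cell in that row sees an 8).
R2C9 = 7: in row 2, 7 can only go here (every other open cell in that row sees a 7).
R3C8 = 3: in row 3, 3 can only go here (every other open cell in that row sees a 3).
R3C5 = 5: in row 3, 5 can only go here (every other open cell in that row sees a 5).
R4C7 = 5: in row 4, 5 can only go here (every other open cell in that row sees a 5).
R4C9 = 8: in row 4, 8 can only go here (every other open cell in that row sees an 8).
R6C4 = 8: in row 6, 8 can only go here (every other open cell in that row sees an 8).
R7C1 = 8: in row 7, 8 can only go here (every other open cell in that row sees an 8).
R7C8 = 9: in row 7, 9 can only go here (every other open cell in that row sees a 9).
R6C8 = 6: row 6 has {1,3,4,5,8}; col 8 has {3,7,8,9}; box has {2,3,5,7,8} → only 6 remains.
R6C9 = 9: row 6 has {1,3,4,5,6,8}; col 9 has {3,5,7,8}; box has {2,3,5,6,7,8} → only 9 remains.
R2C8 = 1: row 2 has {2,3,4,5,7,8,9}; col 8 has {3,6,7,8,9}; box has {3,5,7,8} → only 1 remains.
R5C8 = 4: row 5 has {2,3,5,8}; col 8 has {1,3,6,7,8,9}; box has {2,3,5,6,7,8,9} → only 4 remains.
R5C9 = 1: row 5 has {2,3,4,5,8}; col 9 has {3,5,7,8,9}; box has {2,3,4,5,6,7,8,9} → only 1 remains.
R9C8 = 2: row 9 has {5,9}; col 8 has {1,3,4,6,7,8,9}; box has {3,7,9} → only 2 remains.
R1C7 = 4: row 1 has {3,5,6,8,9}; col 7 has {2,3,5,7}; box has {1,3,5,7,8} → only 4 remains.
R2C7 = 6: row 2 has {1,2,3,4,5,7,8,9}; col 7 has {2,3,4,5,7}; box has {1,3,4,5,7,8} → only 6 remains.
R3C7 = 9: row 3 has {1,3,5,7,8}; col 7 has {2,3,4,5,6,7}; box has {1,3,4,5,6,7,8} → only 9 remains.
R3C9 = 2: row 3 has {1,3,5,7,8,9}; col 9 has {1,3,5,7,8,9}; box has {1,3,4,5,6,7,8,9} → only 2 remains.
R8C7 = 1: row 8 has {4,8,9}; col 7 has {2,3,4,5,6,7,9}; box has {2,3,7,9} → only 1 remains.
R8C8 = 5: row 8 has {1,4,8,9}; col 8 has {1,2,3,4,6,7,8,9}; box has {1,2,3,7,9} → only 5 remains.
R8C9 = 6: row 8 has {1,4,5,8,9}; col 9 has {1,2,3,5,7,8,9}; box has {1,2,3,5,7,9} → only 6 remains.
R9C7 = 8: row 9 has {2,5,9}; col 7 has {1,2,3,4,5,6,7,9}; box has {1,2,3,5,6,7,9} → only 8 remains.
R9C9 = 4: row 9 has {2,5,8,9}; col 9 has {1,2,3,5,6,7,8,9}; box has {1,2,3,5,6,7,8,9} → only 4 remains.
R3C6 = 6: row 3 has {1,2,3,5,7,8,9}; col 6 has {3,4,5,8,9}; box has {3,5,8,9} → only 6 remains.
R3C4 = 4: row 3 has {1,2,3,5,6,7,8,9}; col 4 has {1,3,5,8}; box has {3,5,6,8,9} → only 4 remains.
R5C4 = 9: in row 5, 9 can only go here (every other open cell in that row sees a 9).
R7C5 = 4: in row 7, 4 can only go here (every other open cell in that row sees a 4).
R8C1 = 3: in row 8, 3 can only go here (every other open cell in that row sees a 3).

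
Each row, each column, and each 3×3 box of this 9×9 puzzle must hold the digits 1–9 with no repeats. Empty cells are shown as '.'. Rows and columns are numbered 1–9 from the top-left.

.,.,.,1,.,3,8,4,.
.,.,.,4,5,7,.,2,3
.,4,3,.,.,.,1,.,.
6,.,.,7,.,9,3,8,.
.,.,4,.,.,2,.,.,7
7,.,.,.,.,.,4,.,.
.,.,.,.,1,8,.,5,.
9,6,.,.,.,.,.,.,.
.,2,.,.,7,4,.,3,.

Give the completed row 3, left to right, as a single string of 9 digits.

543286179

R3C6 = 6: row 3 has {1,3,4}; col 6 has {2,3,4,7,8,9}; box has {1,3,4,5,7} → only 6 remains.
R4C5 = 4: row 4 has {3,6,7,8,9}; col 5 has {1,5,7}; box has {2,7,9} → only 4 remains.
R7C3 = 7: row 7 has {1,5,8}; col 3 has {3,4}; box has {2,6,9} → only 7 remains.
R8C6 = 5: row 8 has {6,9}; col 6 has {2,3,4,6,7,8,9}; box has {1,4,7,8} → only 5 remains.
R6C6 = 1: row 6 has {4,7}; col 6 has {2,3,4,5,6,7,8,9}; box has {2,4,7,9} → only 1 remains.
R7C2 = 3: row 7 has {1,5,7,8}; col 2 has {2,4,6}; box has {2,6,7,9} → only 3 remains.
R7C1 = 4: row 7 has {1,3,5,7,8}; col 1 has {6,7,9}; box has {2,3,6,7,9} → only 4 remains.
R1C2 = 7: in row 1, 7 can only go here (every other open cell in that row sees a 7).
R3C8 = 7: in row 3, 7 can only go here (every other open cell in that row sees a 7).
R8C8 = 1: row 8 has {5,6,9}; col 8 has {2,3,4,5,7,8}; box has {3,5} → only 1 remains.
R8C3 = 8: row 8 has {1,5,6,9}; col 3 has {3,4,7}; box has {2,3,4,6,7,9} → only 8 remains.
R8C9 = 4: in row 8, 4 can only go here (every other open cell in that row sees a 4).
R8C7 = 7: in row 8, 7 can only go here (every other open cell in that row sees a 7).
R9C9 = 8: in row 9, 8 can only go here (every other open cell in that row sees an 8).
R5C1 = 3: in column 1, 3 can only go here (every other open cell in that column sees a 3).
R5C2 = 1: in row 5, 1 can only go here (every other open cell in that row sees a 1).
R4C2 = 5: row 4 has {3,4,6,7,8,9}; col 2 has {1,2,3,4,6,7}; box has {1,3,4,6,7} → only 5 remains.
R4C3 = 2: row 4 has {3,4,5,6,7,8,9}; col 3 has {3,4,7,8}; box has {1,3,4,5,6,7} → only 2 remains.
R4C9 = 1: row 4 has {2,3,4,5,6,7,8,9}; col 9 has {3,4,7,8}; box has {3,4,7,8} → only 1 remains.
R6C3 = 9: row 6 has {1,4,7}; col 3 has {2,3,4,7,8}; box has {1,2,3,4,5,6,7} → only 9 remains.
R6C8 = 6: row 6 has {1,4,7,9}; col 8 has {1,2,3,4,5,7,8}; box has {1,3,4,7,8} → only 6 remains.
R5C8 = 9: row 5 has {1,2,3,4,7}; col 8 has {1,2,3,4,5,6,7,8}; box has {1,3,4,6,7,8} → only 9 remains.
R6C2 = 8: row 6 has {1,4,6,7,9}; col 2 has {1,2,3,4,5,6,7}; box has {1,2,3,4,5,6,7,9} → only 8 remains.
R6C5 = 3: row 6 has {1,4,6,7,8,9}; col 5 has {1,4,5,7}; box has {1,2,4,7,9} → only 3 remains.
R8C5 = 2: row 8 has {1,4,5,6,7,8,9}; col 5 has {1,3,4,5,7}; box has {1,4,5,7,8} → only 2 remains.
R1C5 = 9: row 1 has {1,3,4,7,8}; col 5 has {1,2,3,4,5,7}; box has {1,3,4,5,6,7} → only 9 remains.
R2C2 = 9: row 2 has {2,3,4,5,7}; col 2 has {1,2,3,4,5,6,7,8}; box has {3,4,7} → only 9 remains.
R2C7 = 6: row 2 has {2,3,4,5,7,9}; col 7 has {1,3,4,7,8}; box has {1,2,3,4,7,8} → only 6 remains.
R3C5 = 8: row 3 has {1,3,4,6,7}; col 5 has {1,2,3,4,5,7,9}; box has {1,3,4,5,6,7,9} → only 8 remains.
R5C5 = 6: row 5 has {1,2,3,4,7,9}; col 5 has {1,2,3,4,5,7,8,9}; box has {1,2,3,4,7,9} → only 6 remains.
R5C7 = 5: row 5 has {1,2,3,4,6,7,9}; col 7 has {1,3,4,6,7,8}; box has {1,3,4,6,7,8,9} → only 5 remains.
R6C4 = 5: row 6 has {1,3,4,6,7,8,9}; col 4 has {1,4,7}; box has {1,2,3,4,6,7,9} → only 5 remains.
R6C9 = 2: row 6 has {1,3,4,5,6,7,8,9}; col 9 has {1,3,4,7,8}; box has {1,3,4,5,6,7,8,9} → only 2 remains.
R8C4 = 3: row 8 has {1,2,4,5,6,7,8,9}; col 4 has {1,4,5,7}; box has {1,2,4,5,7,8} → only 3 remains.
R9C7 = 9: row 9 has {2,3,4,7,8}; col 7 has {1,3,4,5,6,7,8}; box has {1,3,4,5,7,8} → only 9 remains.
R1C9 = 5: row 1 has {1,3,4,7,8,9}; col 9 has {1,2,3,4,7,8}; box has {1,2,3,4,6,7,8} → only 5 remains.
R2C3 = 1: row 2 has {2,3,4,5,6,7,9}; col 3 has {2,3,4,7,8,9}; box has {3,4,7,9} → only 1 remains.
R3C4 = 2: row 3 has {1,3,4,6,7,8}; col 4 has {1,3,4,5,7}; box has {1,3,4,5,6,7,8,9} → only 2 remains.
R3C9 = 9: row 3 has {1,2,3,4,6,7,8}; col 9 has {1,2,3,4,5,7,8}; box has {1,2,3,4,5,6,7,8} → only 9 remains.
R5C4 = 8: row 5 has {1,2,3,4,5,6,7,9}; col 4 has {1,2,3,4,5,7}; box has {1,2,3,4,5,6,7,9} → only 8 remains.
R7C7 = 2: row 7 has {1,3,4,5,7,8}; col 7 has {1,3,4,5,6,7,8,9}; box has {1,3,4,5,7,8,9} → only 2 remains.
R7C9 = 6: row 7 has {1,2,3,4,5,7,8}; col 9 has {1,2,3,4,5,7,8,9}; box has {1,2,3,4,5,7,8,9} → only 6 remains.
R9C3 = 5: row 9 has {2,3,4,7,8,9}; col 3 has {1,2,3,4,7,8,9}; box has {2,3,4,6,7,8,9} → only 5 remains.
R9C4 = 6: row 9 has {2,3,4,5,7,8,9}; col 4 has {1,2,3,4,5,7,8}; box has {1,2,3,4,5,7,8} → only 6 remains.
R1C1 = 2: row 1 has {1,3,4,5,7,8,9}; col 1 has {3,4,6,7,9}; box has {1,3,4,7,9} → only 2 remains.
R1C3 = 6: row 1 has {1,2,3,4,5,7,8,9}; col 3 has {1,2,3,4,5,7,8,9}; box has {1,2,3,4,7,9} → only 6 remains.
R2C1 = 8: row 2 has {1,2,3,4,5,6,7,9}; col 1 has {2,3,4,6,7,9}; box has {1,2,3,4,6,7,9} → only 8 remains.
R3C1 = 5: row 3 has {1,2,3,4,6,7,8,9}; col 1 has {2,3,4,6,7,8,9}; box has {1,2,3,4,6,7,8,9} → only 5 remains.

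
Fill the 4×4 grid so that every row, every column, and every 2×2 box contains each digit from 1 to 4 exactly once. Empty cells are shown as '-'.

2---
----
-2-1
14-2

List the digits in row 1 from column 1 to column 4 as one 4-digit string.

2314

row 3, column 1 = 3 (sole candidate).
row 3, column 3 = 4 (sole candidate).
row 4, column 3 = 3 (sole candidate).
row 1, column 3 = 1: row 1 has {2}; col 3 has {3,4}; box has {} → only 1 remains.
row 2, column 1 = 4 (sole candidate).
row 2, column 3 = 2 (sole candidate).
row 2, column 4 = 3 (sole candidate).
row 1, column 2 = 3: row 1 has {1,2}; col 2 has {2,4}; box has {2,4} → only 3 remains.
row 1, column 4 = 4: row 1 has {1,2,3}; col 4 has {1,2,3}; box has {1,2,3} → only 4 remains.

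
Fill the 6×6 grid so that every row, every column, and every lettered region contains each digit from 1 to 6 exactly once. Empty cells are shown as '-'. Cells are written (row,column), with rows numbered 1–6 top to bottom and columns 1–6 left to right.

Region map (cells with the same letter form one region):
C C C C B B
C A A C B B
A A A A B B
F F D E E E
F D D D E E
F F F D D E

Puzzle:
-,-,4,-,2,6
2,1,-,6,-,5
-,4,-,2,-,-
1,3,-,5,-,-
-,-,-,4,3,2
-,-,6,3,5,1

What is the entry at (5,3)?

1

(1,2) = 5: row 1 has {2,4,6}; col 2 has {1,3,4}; region has {2,4,6} → only 5 remains.
(1,4) = 1: row 1 has {2,4,5,6}; col 4 has {2,3,4,5,6}; region has {2,4,5,6} → only 1 remains.
(2,3) = 3: row 2 has {1,2,5,6}; col 3 has {4,6}; region has {1,2,4} → only 3 remains.
(2,5) = 4: row 2 has {1,2,3,5,6}; col 5 has {2,3,5}; region has {2,5,6} → only 4 remains.
(3,3) = 5: row 3 has {2,4}; col 3 has {3,4,6}; region has {1,2,3,4} → only 5 remains.
(3,5) = 1: row 3 has {2,4,5}; col 5 has {2,3,4,5}; region has {2,4,5,6} → only 1 remains.
(3,6) = 3: row 3 has {1,2,4,5}; col 6 has {1,2,5,6}; region has {1,2,4,5,6} → only 3 remains.
(4,3) = 2: row 4 has {1,3,5}; col 3 has {3,4,5,6}; region has {3,4,5} → only 2 remains.
(4,5) = 6: row 4 has {1,2,3,5}; col 5 has {1,2,3,4,5}; region has {1,2,3,5} → only 6 remains.
(4,6) = 4: row 4 has {1,2,3,5,6}; col 6 has {1,2,3,5,6}; region has {1,2,3,5,6} → only 4 remains.
(5,1) = 5: row 5 has {2,3,4}; col 1 has {1,2}; region has {1,3,6} → only 5 remains.
(5,2) = 6: row 5 has {2,3,4,5}; col 2 has {1,3,4,5}; region has {2,3,4,5} → only 6 remains.
(5,3) = 1: row 5 has {2,3,4,5,6}; col 3 has {2,3,4,5,6}; region has {2,3,4,5,6} → only 1 remains.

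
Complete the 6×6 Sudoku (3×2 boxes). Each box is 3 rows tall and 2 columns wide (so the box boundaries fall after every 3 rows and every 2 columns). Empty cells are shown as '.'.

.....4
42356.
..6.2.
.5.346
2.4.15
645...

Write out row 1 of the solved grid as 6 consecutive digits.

361254

row 2, column 6 = 1: row 2 has {2,3,4,5,6}; col 6 has {4,5,6}; box has {2,4,6} → only 1 remains.
row 3, column 6 = 3: row 3 has {2,6}; col 6 has {1,4,5,6}; box has {1,2,4,6} → only 3 remains.
row 4, column 1 = 1: row 4 has {3,4,5,6}; col 1 has {2,4,6}; box has {2,4,5,6} → only 1 remains.
row 4, column 3 = 2: row 4 has {1,3,4,5,6}; col 3 has {3,4,5,6}; box has {3,4,5} → only 2 remains.
row 5, column 2 = 3: row 5 has {1,2,4,5}; col 2 has {2,4,5}; box has {1,2,4,5,6} → only 3 remains.
row 5, column 4 = 6: row 5 has {1,2,3,4,5}; col 4 has {3,5}; box has {2,3,4,5} → only 6 remains.
row 6, column 4 = 1: row 6 has {4,5,6}; col 4 has {3,5,6}; box has {2,3,4,5,6} → only 1 remains.
row 6, column 5 = 3: row 6 has {1,4,5,6}; col 5 has {1,2,4,6}; box has {1,4,5,6} → only 3 remains.
row 6, column 6 = 2: row 6 has {1,3,4,5,6}; col 6 has {1,3,4,5,6}; box has {1,3,4,5,6} → only 2 remains.
row 1, column 3 = 1: row 1 has {4}; col 3 has {2,3,4,5,6}; box has {3,5,6} → only 1 remains.
row 1, column 4 = 2: row 1 has {1,4}; col 4 has {1,3,5,6}; box has {1,3,5,6} → only 2 remains.
row 1, column 5 = 5: row 1 has {1,2,4}; col 5 has {1,2,3,4,6}; box has {1,2,3,4,6} → only 5 remains.
row 3, column 1 = 5: row 3 has {2,3,6}; col 1 has {1,2,4,6}; box has {2,4} → only 5 remains.
row 3, column 2 = 1: row 3 has {2,3,5,6}; col 2 has {2,3,4,5}; box has {2,4,5} → only 1 remains.
row 3, column 4 = 4: row 3 has {1,2,3,5,6}; col 4 has {1,2,3,5,6}; box has {1,2,3,5,6} → only 4 remains.
row 1, column 1 = 3: row 1 has {1,2,4,5}; col 1 has {1,2,4,5,6}; box has {1,2,4,5} → only 3 remains.
row 1, column 2 = 6: row 1 has {1,2,3,4,5}; col 2 has {1,2,3,4,5}; box has {1,2,3,4,5} → only 6 remains.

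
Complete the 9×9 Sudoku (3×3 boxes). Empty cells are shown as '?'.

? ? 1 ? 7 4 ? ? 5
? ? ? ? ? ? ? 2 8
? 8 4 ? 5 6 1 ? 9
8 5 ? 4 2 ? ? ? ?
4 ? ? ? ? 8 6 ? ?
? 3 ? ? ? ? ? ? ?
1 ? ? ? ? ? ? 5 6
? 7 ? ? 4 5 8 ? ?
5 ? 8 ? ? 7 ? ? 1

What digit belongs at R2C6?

9

R1C7 = 3: row 1 has {1,4,5,7}; col 7 has {1,6,8}; box has {1,2,5,8,9} → only 3 remains.
R1C8 = 6: row 1 has {1,3,4,5,7}; col 8 has {2,5}; box has {1,2,3,5,8,9} → only 6 remains.
R3C8 = 7: row 3 has {1,4,5,6,8,9}; col 8 has {2,5,6}; box has {1,2,3,5,6,8,9} → only 7 remains.
R2C7 = 4: row 2 has {2,8}; col 7 has {1,3,6,8}; box has {1,2,3,5,6,7,8,9} → only 4 remains.
R1C4 = 8: in row 1, 8 can only go here (every other open cell in that row sees an 8).
R2C3 = 5: in row 2, 5 can only go here (every other open cell in that row sees a 5).
R2C1 = 7: in row 2, 7 can only go here (every other open cell in that row sees a 7).
R2C2 = 6: in row 2, 6 can only go here (every other open cell in that row sees a 6).
R4C3 = 6: in row 4, 6 can only go here (every other open cell in that row sees a 6).
R5C4 = 5: in row 5, 5 can only go here (every other open cell in that row sees a 5).
R6C7 = 5: in row 6, 5 can only go here (every other open cell in that row sees a 5).
R6C8 = 8: in row 6, 8 can only go here (every other open cell in that row sees an 8).
R6C9 = 4: in row 6, 4 can only go here (every other open cell in that row sees a 4).
R7C2 = 4: in row 7, 4 can only go here (every other open cell in that row sees a 4).
R7C7 = 7: in row 7, 7 can only go here (every other open cell in that row sees a 7).
R7C5 = 8: in row 7, 8 can only go here (every other open cell in that row sees an 8).
R4C7 = 9: row 4 has {2,4,5,6,8}; col 7 has {1,3,4,5,6,7,8}; box has {4,5,6,8} → only 9 remains.
R9C7 = 2: row 9 has {1,5,7,8}; col 7 has {1,3,4,5,6,7,8,9}; box has {1,5,6,7,8} → only 2 remains.
R8C9 = 3: row 8 has {4,5,7,8}; col 9 has {1,4,5,6,8,9}; box has {1,2,5,6,7,8} → only 3 remains.
R9C2 = 9: row 9 has {1,2,5,7,8}; col 2 has {3,4,5,6,7,8}; box has {1,4,5,7,8} → only 9 remains.
R9C8 = 4: row 9 has {1,2,5,7,8,9}; col 8 has {2,5,6,7,8}; box has {1,2,3,5,6,7,8} → only 4 remains.
R1C2 = 2: row 1 has {1,3,4,5,6,7,8}; col 2 has {3,4,5,6,7,8,9}; box has {1,4,5,6,7,8} → only 2 remains.
R3C1 = 3: row 3 has {1,4,5,6,7,8,9}; col 1 has {1,4,5,7,8}; box has {1,2,4,5,6,7,8} → only 3 remains.
R3C4 = 2: row 3 has {1,3,4,5,6,7,8,9}; col 4 has {4,5,8}; box has {4,5,6,7,8} → only 2 remains.
R4C9 = 7: row 4 has {2,4,5,6,8,9}; col 9 has {1,3,4,5,6,8,9}; box has {4,5,6,8,9} → only 7 remains.
R5C2 = 1: row 5 has {4,5,6,8}; col 2 has {2,3,4,5,6,7,8,9}; box has {3,4,5,6,8} → only 1 remains.
R5C8 = 3: row 5 has {1,4,5,6,8}; col 8 has {2,4,5,6,7,8}; box has {4,5,6,7,8,9} → only 3 remains.
R5C9 = 2: row 5 has {1,3,4,5,6,8}; col 9 has {1,3,4,5,6,7,8,9}; box has {3,4,5,6,7,8,9} → only 2 remains.
R8C3 = 2: row 8 has {3,4,5,7,8}; col 3 has {1,4,5,6,8}; box has {1,4,5,7,8,9} → only 2 remains.
R8C8 = 9: row 8 has {2,3,4,5,7,8}; col 8 has {2,3,4,5,6,7,8}; box has {1,2,3,4,5,6,7,8} → only 9 remains.
R1C1 = 9: row 1 has {1,2,3,4,5,6,7,8}; col 1 has {1,3,4,5,7,8}; box has {1,2,3,4,5,6,7,8} → only 9 remains.
R4C8 = 1: row 4 has {2,4,5,6,7,8,9}; col 8 has {2,3,4,5,6,7,8,9}; box has {2,3,4,5,6,7,8,9} → only 1 remains.
R5C5 = 9: row 5 has {1,2,3,4,5,6,8}; col 5 has {2,4,5,7,8}; box has {2,4,5,8} → only 9 remains.
R6C1 = 2: row 6 has {3,4,5,8}; col 1 has {1,3,4,5,7,8,9}; box has {1,3,4,5,6,8} → only 2 remains.
R6C6 = 1: row 6 has {2,3,4,5,8}; col 6 has {4,5,6,7,8}; box has {2,4,5,8,9} → only 1 remains.
R7C3 = 3: row 7 has {1,4,5,6,7,8}; col 3 has {1,2,4,5,6,8}; box has {1,2,4,5,7,8,9} → only 3 remains.
R7C4 = 9: row 7 has {1,3,4,5,6,7,8}; col 4 has {2,4,5,8}; box has {4,5,7,8} → only 9 remains.
R7C6 = 2: row 7 has {1,3,4,5,6,7,8,9}; col 6 has {1,4,5,6,7,8}; box has {4,5,7,8,9} → only 2 remains.
R8C1 = 6: row 8 has {2,3,4,5,7,8,9}; col 1 has {1,2,3,4,5,7,8,9}; box has {1,2,3,4,5,7,8,9} → only 6 remains.
R8C4 = 1: row 8 has {2,3,4,5,6,7,8,9}; col 4 has {2,4,5,8,9}; box has {2,4,5,7,8,9} → only 1 remains.
R2C4 = 3: row 2 has {2,4,5,6,7,8}; col 4 has {1,2,4,5,8,9}; box has {2,4,5,6,7,8} → only 3 remains.
R2C5 = 1: row 2 has {2,3,4,5,6,7,8}; col 5 has {2,4,5,7,8,9}; box has {2,3,4,5,6,7,8} → only 1 remains.
R2C6 = 9: row 2 has {1,2,3,4,5,6,7,8}; col 6 has {1,2,4,5,6,7,8}; box has {1,2,3,4,5,6,7,8} → only 9 remains.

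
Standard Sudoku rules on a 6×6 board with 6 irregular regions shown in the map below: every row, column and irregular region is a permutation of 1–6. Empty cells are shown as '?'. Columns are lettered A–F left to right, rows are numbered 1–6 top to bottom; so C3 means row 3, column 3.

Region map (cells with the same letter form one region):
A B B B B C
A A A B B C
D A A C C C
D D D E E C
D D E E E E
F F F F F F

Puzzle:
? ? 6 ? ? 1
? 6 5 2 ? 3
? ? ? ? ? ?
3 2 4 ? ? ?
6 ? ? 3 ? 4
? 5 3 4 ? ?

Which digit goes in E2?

D1 = 5 (sole candidate).
D3 = 6 (sole candidate).
D4 = 1 (sole candidate).
F4 = 5 (sole candidate).
B5 = 1 (sole candidate).
C5 = 2 (sole candidate).
E5 = 5 (sole candidate).
A3 = 5 (sole candidate).
C3 = 1 (sole candidate).
F3 = 2 (sole candidate).
E4 = 6 (sole candidate).
F6 = 6 (sole candidate).
A2 = 4 (sole candidate).
E2 = 1: row 2 has {2,3,4,5,6}; col 5 has {5,6}; region has {2,5,6} → only 1 remains.

1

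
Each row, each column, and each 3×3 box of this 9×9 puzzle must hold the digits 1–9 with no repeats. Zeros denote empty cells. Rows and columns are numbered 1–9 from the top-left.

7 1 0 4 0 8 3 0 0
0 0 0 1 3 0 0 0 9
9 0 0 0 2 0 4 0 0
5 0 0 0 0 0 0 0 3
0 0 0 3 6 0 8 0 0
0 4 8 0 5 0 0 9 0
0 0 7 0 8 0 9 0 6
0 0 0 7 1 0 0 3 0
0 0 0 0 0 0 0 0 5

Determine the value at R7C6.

2

R1C5 = 9 (sole candidate).
R1C9 = 2 (sole candidate).
R6C4 = 2 (sole candidate).
R7C4 = 5 (sole candidate).
R8C7 = 2 (sole candidate).
R9C5 = 4 (sole candidate).
R3C4 = 6 (sole candidate).
R4C5 = 7 (sole candidate).
R6C6 = 1 (sole candidate).
R6C9 = 7 (sole candidate).
R9C4 = 9 (sole candidate).
R4C4 = 8 (sole candidate).
R6C7 = 6 (sole candidate).
R8C6 = 6 (sole candidate).
R4C7 = 1 (sole candidate).
R5C9 = 4 (sole candidate).
R6C1 = 3 (sole candidate).
R8C9 = 8 (sole candidate).
R9C7 = 7 (sole candidate).
R9C8 = 1 (sole candidate).
R2C7 = 5 (sole candidate).
R3C9 = 1 (sole candidate).
R4C8 = 2 (sole candidate).
R5C6 = 9 (sole candidate).
R5C8 = 5 (sole candidate).
R7C8 = 4 (sole candidate).
R8C1 = 4 (sole candidate).
R1C8 = 6 (sole candidate).
R2C6 = 7 (sole candidate).
R2C8 = 8 (sole candidate).
R3C6 = 5 (sole candidate).
R3C8 = 7 (sole candidate).
R4C6 = 4 (sole candidate).
R1C3 = 5 (sole candidate).
R3C3 = 3 (sole candidate).
R8C3 = 9 (sole candidate).
R3C2 = 8 (sole candidate).
R4C3 = 6 (sole candidate).
R8C2 = 5 (sole candidate).
R9C3 = 2 (sole candidate).
R9C6 = 3 (sole candidate).
R2C3 = 4 (sole candidate).
R4C2 = 9 (sole candidate).
R5C3 = 1 (sole candidate).
R7C1 = 1 (sole candidate).
R7C2 = 3 (sole candidate).
R7C6 = 2: row 7 has {1,3,4,5,6,7,8,9}; col 6 has {1,3,4,5,6,7,8,9}; box has {1,3,4,5,6,7,8,9} → only 2 remains.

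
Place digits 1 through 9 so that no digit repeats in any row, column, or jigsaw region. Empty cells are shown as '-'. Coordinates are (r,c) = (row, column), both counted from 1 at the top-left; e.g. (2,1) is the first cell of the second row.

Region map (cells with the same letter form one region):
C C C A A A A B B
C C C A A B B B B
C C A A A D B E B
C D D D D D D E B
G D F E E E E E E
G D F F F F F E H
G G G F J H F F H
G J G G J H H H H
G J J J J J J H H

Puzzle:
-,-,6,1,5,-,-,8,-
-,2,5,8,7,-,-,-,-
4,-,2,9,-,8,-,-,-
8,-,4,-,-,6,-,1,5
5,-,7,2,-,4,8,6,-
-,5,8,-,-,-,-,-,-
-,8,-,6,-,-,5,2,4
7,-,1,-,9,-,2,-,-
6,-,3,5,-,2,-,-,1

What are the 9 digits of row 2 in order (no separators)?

125879643

(1,6) = 3 (sole candidate).
(1,7) = 4 (sole candidate).
(3,5) = 6 (sole candidate).
(5,5) = 3 (sole candidate).
(5,9) = 9 (sole candidate).
(6,8) = 7 (sole candidate).
(7,3) = 9 (sole candidate).
(7,5) = 1 (sole candidate).
(7,6) = 7 (sole candidate).
(8,6) = 5 (sole candidate).
(8,8) = 3 (sole candidate).
(9,7) = 7 (sole candidate).
(9,8) = 9 (sole candidate).
(1,1) = 9 (sole candidate).
(1,2) = 7 (sole candidate).
(1,9) = 2 (sole candidate).
(2,8) = 4: row 2 has {2,5,7,8}; col 8 has {1,2,3,6,7,8,9}; region has {2,5,8} → only 4 remains.
(3,8) = 5 (sole candidate).
(4,5) = 2 (sole candidate).
(5,2) = 1 (sole candidate).
(6,5) = 4 (sole candidate).
(6,9) = 6 (sole candidate).
(7,1) = 3 (sole candidate).
(8,4) = 4 (sole candidate).
(8,9) = 8 (sole candidate).
(9,2) = 4 (sole candidate).
(9,5) = 8 (sole candidate).
(2,1) = 1: row 2 has {2,4,5,7,8}; col 1 has {3,4,5,6,7,8,9}; region has {2,4,5,6,7,8,9} → only 1 remains.
(2,6) = 9: row 2 has {1,2,4,5,7,8}; col 6 has {2,3,4,5,6,7,8}; region has {2,4,5,8} → only 9 remains.
(2,9) = 3: row 2 has {1,2,4,5,7,8,9}; col 9 has {1,2,4,5,6,8,9}; region has {2,4,5,8,9} → only 3 remains.
(3,2) = 3 (sole candidate).
(3,7) = 1 (sole candidate).
(3,9) = 7 (sole candidate).
(4,2) = 9 (sole candidate).
(4,7) = 3 (sole candidate).
(6,1) = 2 (sole candidate).
(6,4) = 3 (sole candidate).
(6,6) = 1 (sole candidate).
(6,7) = 9 (sole candidate).
(8,2) = 6 (sole candidate).
(2,7) = 6: row 2 has {1,2,3,4,5,7,8,9}; col 7 has {1,2,3,4,5,7,8,9}; region has {1,2,3,4,5,7,8,9} → only 6 remains.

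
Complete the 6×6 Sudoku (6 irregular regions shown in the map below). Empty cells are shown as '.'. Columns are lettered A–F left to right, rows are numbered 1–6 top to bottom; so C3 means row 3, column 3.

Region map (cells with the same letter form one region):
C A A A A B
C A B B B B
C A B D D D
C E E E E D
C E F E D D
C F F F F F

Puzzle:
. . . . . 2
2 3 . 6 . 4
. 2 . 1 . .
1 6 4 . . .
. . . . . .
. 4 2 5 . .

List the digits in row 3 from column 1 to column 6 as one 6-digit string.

523146

D1 = 4 (sole candidate).
A1 = 3 (hidden single in row 1).
A6 = 6 (sole candidate).
F6 = 1 (hidden single in column 6).
E6 = 3 (sole candidate).
C5 = 6 (sole candidate).
E1 = 6 (hidden single in row 1).
F3 = 6: in row 3, 6 can only go here (every other open cell in that row sees a 6).
C3 = 3: in row 3, 3 can only go here (every other open cell in that row sees a 3).
B5 = 1 (hidden single in row 5).
B1 = 5 (sole candidate).
C1 = 1 (sole candidate).
C2 = 5 (sole candidate).
E2 = 1 (sole candidate).
E5 = 2 (hidden single in region D).
E4 = 5 (sole candidate).
F4 = 3 (sole candidate).
D5 = 3 (sole candidate).
F5 = 5 (sole candidate).
E3 = 4: row 3 has {1,2,3,6}; col 5 has {1,2,3,5,6}; region has {1,2,3,5,6} → only 4 remains.
D4 = 2 (sole candidate).
A5 = 4 (sole candidate).
A3 = 5: row 3 has {1,2,3,4,6}; col 1 has {1,2,3,4,6}; region has {1,2,3,4,6} → only 5 remains.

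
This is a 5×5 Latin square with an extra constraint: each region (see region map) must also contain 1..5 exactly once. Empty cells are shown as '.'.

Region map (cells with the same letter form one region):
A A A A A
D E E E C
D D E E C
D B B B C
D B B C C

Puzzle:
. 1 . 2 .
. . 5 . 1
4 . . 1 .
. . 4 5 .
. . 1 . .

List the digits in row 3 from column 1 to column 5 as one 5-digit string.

45213

r1c3 = 3: row 1 has {1,2}; col 3 has {1,4,5}; region has {1,2} → only 3 remains.
r3c3 = 2: row 3 has {1,4}; col 3 has {1,3,4,5}; region has {1,5} → only 2 remains.
r1c1 = 5: row 1 has {1,2,3}; col 1 has {4}; region has {1,2,3} → only 5 remains.
r1c5 = 4: row 1 has {1,2,3,5}; col 5 has {1}; region has {1,2,3,5} → only 4 remains.
r2c1 = 2: in row 2, 2 can only go here (every other open cell in that row sees a 2).
r5c1 = 3: row 5 has {1}; col 1 has {2,4,5}; region has {2,4} → only 3 remains.
r5c2 = 2: row 5 has {1,3}; col 2 has {1}; region has {1,4,5} → only 2 remains.
r5c4 = 4: row 5 has {1,2,3}; col 4 has {1,2,5}; region has {1} → only 4 remains.
r5c5 = 5: row 5 has {1,2,3,4}; col 5 has {1,4}; region has {1,4} → only 5 remains.
r2c4 = 3: row 2 has {1,2,5}; col 4 has {1,2,4,5}; region has {1,2,5} → only 3 remains.
r3c2 = 5: row 3 has {1,2,4}; col 2 has {1,2}; region has {2,3,4} → only 5 remains.
r3c5 = 3: row 3 has {1,2,4,5}; col 5 has {1,4,5}; region has {1,4,5} → only 3 remains.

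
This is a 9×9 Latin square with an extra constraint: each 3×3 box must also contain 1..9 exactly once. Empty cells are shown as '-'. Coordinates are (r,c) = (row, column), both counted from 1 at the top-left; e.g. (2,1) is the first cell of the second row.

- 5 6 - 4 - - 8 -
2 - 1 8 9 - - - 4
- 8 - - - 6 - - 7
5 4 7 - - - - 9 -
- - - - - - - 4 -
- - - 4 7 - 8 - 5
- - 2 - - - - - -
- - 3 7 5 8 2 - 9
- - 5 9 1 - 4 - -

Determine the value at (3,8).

2

(6,3) = 9: row 6 has {4,5,7,8}; col 3 has {1,2,3,5,6,7}; box has {4,5,7} → only 9 remains.
(3,3) = 4: row 3 has {6,7,8}; col 3 has {1,2,3,5,6,7,9}; box has {1,2,5,6,8} → only 4 remains.
(5,3) = 8: row 5 has {4}; col 3 has {1,2,3,4,5,6,7,9}; box has {4,5,7,9} → only 8 remains.
(4,5) = 8: in row 4, 8 can only go here (every other open cell in that row sees an 8).
(5,7) = 7: in row 5, 7 can only go here (every other open cell in that row sees a 7).
(5,6) = 9: in row 5, 9 can only go here (every other open cell in that row sees a 9).
(5,4) = 5: in row 5, 5 can only go here (every other open cell in that row sees a 5).
(8,1) = 4: in row 8, 4 can only go here (every other open cell in that row sees a 4).
(7,6) = 4: in row 7, 4 can only go here (every other open cell in that row sees a 4).
(9,6) = 2: in row 9, 2 can only go here (every other open cell in that row sees a 2).
(7,2) = 9: in column 2, 9 can only go here (every other open cell in that column sees a 9).
(2,6) = 5: in column 6, 5 can only go here (every other open cell in that column sees a 5).
(2,2) = 7: in row 2, 7 can only go here (every other open cell in that row sees a 7).
(9,2) = 6: row 9 has {1,2,4,5,9}; col 2 has {4,5,7,8,9}; box has {2,3,4,5,9} → only 6 remains.
(8,2) = 1: row 8 has {2,3,4,5,7,8,9}; col 2 has {4,5,6,7,8,9}; box has {2,3,4,5,6,9} → only 1 remains.
(8,8) = 6: row 8 has {1,2,3,4,5,7,8,9}; col 8 has {4,8,9}; box has {2,4,9} → only 6 remains.
(2,8) = 3: row 2 has {1,2,4,5,7,8,9}; col 8 has {4,6,8,9}; box has {4,7,8} → only 3 remains.
(9,8) = 7: row 9 has {1,2,4,5,6,9}; col 8 has {3,4,6,8,9}; box has {2,4,6,9} → only 7 remains.
(2,7) = 6: row 2 has {1,2,3,4,5,7,8,9}; col 7 has {2,4,7,8}; box has {3,4,7,8} → only 6 remains.
(9,1) = 8: row 9 has {1,2,4,5,6,7,9}; col 1 has {2,4,5}; box has {1,2,3,4,5,6,9} → only 8 remains.
(9,9) = 3: row 9 has {1,2,4,5,6,7,8,9}; col 9 has {4,5,7,9}; box has {2,4,6,7,9} → only 3 remains.
(7,1) = 7: row 7 has {2,4,9}; col 1 has {2,4,5,8}; box has {1,2,3,4,5,6,8,9} → only 7 remains.
(1,6) = 7: in row 1, 7 can only go here (every other open cell in that row sees a 7).
(6,1) = 6: in row 6, 6 can only go here (every other open cell in that row sees a 6).
(7,9) = 8: in row 7, 8 can only go here (every other open cell in that row sees an 8).
(5,1) = 1: in column 1, 1 can only go here (every other open cell in that column sees a 1).
(4,7) = 3: in column 7, 3 can only go here (every other open cell in that column sees a 3).
(4,6) = 1: row 4 has {3,4,5,7,8,9}; col 6 has {2,4,5,6,7,8,9}; box has {4,5,7,8,9} → only 1 remains.
(6,6) = 3: row 6 has {4,5,6,7,8,9}; col 6 has {1,2,4,5,6,7,8,9}; box has {1,4,5,7,8,9} → only 3 remains.
(6,2) = 2: row 6 has {3,4,5,6,7,8,9}; col 2 has {1,4,5,6,7,8,9}; box has {1,4,5,6,7,8,9} → only 2 remains.
(6,8) = 1: row 6 has {2,3,4,5,6,7,8,9}; col 8 has {3,4,6,7,8,9}; box has {3,4,5,7,8,9} → only 1 remains.
(7,8) = 5: row 7 has {2,4,7,8,9}; col 8 has {1,3,4,6,7,8,9}; box has {2,3,4,6,7,8,9} → only 5 remains.
(3,8) = 2: row 3 has {4,6,7,8}; col 8 has {1,3,4,5,6,7,8,9}; box has {3,4,6,7,8} → only 2 remains.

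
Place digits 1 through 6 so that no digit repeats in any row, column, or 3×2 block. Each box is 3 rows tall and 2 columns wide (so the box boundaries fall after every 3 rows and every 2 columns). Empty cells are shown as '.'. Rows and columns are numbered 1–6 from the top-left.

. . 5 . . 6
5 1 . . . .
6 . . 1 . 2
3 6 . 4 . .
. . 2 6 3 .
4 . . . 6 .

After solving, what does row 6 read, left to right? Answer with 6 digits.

row 1, column 1 = 2 (sole candidate).
row 1, column 4 = 3 (sole candidate).
row 2, column 4 = 2 (sole candidate).
row 2, column 5 = 4 (sole candidate).
row 2, column 6 = 3 (sole candidate).
row 3, column 3 = 4 (sole candidate).
row 3, column 5 = 5 (sole candidate).
row 4, column 3 = 1 (sole candidate).
row 4, column 5 = 2 (sole candidate).
row 4, column 6 = 5 (sole candidate).
row 5, column 1 = 1 (sole candidate).
row 5, column 2 = 5 (sole candidate).
row 5, column 6 = 4 (sole candidate).
row 6, column 2 = 2: row 6 has {4,6}; col 2 has {1,5,6}; box has {1,3,4,5,6} → only 2 remains.
row 6, column 3 = 3: row 6 has {2,4,6}; col 3 has {1,2,4,5}; box has {1,2,4,6} → only 3 remains.
row 6, column 4 = 5: row 6 has {2,3,4,6}; col 4 has {1,2,3,4,6}; box has {1,2,3,4,6} → only 5 remains.
row 6, column 6 = 1: row 6 has {2,3,4,5,6}; col 6 has {2,3,4,5,6}; box has {2,3,4,5,6} → only 1 remains.

423561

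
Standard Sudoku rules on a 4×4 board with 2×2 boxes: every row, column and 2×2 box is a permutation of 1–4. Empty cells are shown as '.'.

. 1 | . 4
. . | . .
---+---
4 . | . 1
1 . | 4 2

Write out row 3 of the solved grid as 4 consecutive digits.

4231

R2C4 = 3: row 2 has {}; col 4 has {1,2,4}; box has {4} → only 3 remains.
R3C3 = 3: row 3 has {1,4}; col 3 has {4}; box has {1,2,4} → only 3 remains.
R4C2 = 3: row 4 has {1,2,4}; col 2 has {1}; box has {1,4} → only 3 remains.
R1C3 = 2: row 1 has {1,4}; col 3 has {3,4}; box has {3,4} → only 2 remains.
R2C1 = 2: row 2 has {3}; col 1 has {1,4}; box has {1} → only 2 remains.
R2C2 = 4: row 2 has {2,3}; col 2 has {1,3}; box has {1,2} → only 4 remains.
R2C3 = 1: row 2 has {2,3,4}; col 3 has {2,3,4}; box has {2,3,4} → only 1 remains.
R3C2 = 2: row 3 has {1,3,4}; col 2 has {1,3,4}; box has {1,3,4} → only 2 remains.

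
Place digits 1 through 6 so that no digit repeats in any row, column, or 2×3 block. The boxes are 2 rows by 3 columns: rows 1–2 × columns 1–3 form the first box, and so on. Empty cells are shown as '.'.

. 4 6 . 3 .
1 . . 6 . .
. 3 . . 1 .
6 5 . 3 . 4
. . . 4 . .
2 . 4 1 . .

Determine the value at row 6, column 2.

row 1, column 1 = 5: row 1 has {3,4,6}; col 1 has {1,2,6}; box has {1,4,6} → only 5 remains.
row 1, column 4 = 2: row 1 has {3,4,5,6}; col 4 has {1,3,4,6}; box has {3,6} → only 2 remains.
row 1, column 6 = 1: row 1 has {2,3,4,5,6}; col 6 has {4}; box has {2,3,6} → only 1 remains.
row 2, column 2 = 2: row 2 has {1,6}; col 2 has {3,4,5}; box has {1,4,5,6} → only 2 remains.
row 2, column 3 = 3: row 2 has {1,2,6}; col 3 has {4,6}; box has {1,2,4,5,6} → only 3 remains.
row 2, column 6 = 5: row 2 has {1,2,3,6}; col 6 has {1,4}; box has {1,2,3,6} → only 5 remains.
row 3, column 1 = 4: row 3 has {1,3}; col 1 has {1,2,5,6}; box has {3,5,6} → only 4 remains.
row 3, column 3 = 2: row 3 has {1,3,4}; col 3 has {3,4,6}; box has {3,4,5,6} → only 2 remains.
row 3, column 4 = 5: row 3 has {1,2,3,4}; col 4 has {1,2,3,4,6}; box has {1,3,4} → only 5 remains.
row 3, column 6 = 6: row 3 has {1,2,3,4,5}; col 6 has {1,4,5}; box has {1,3,4,5} → only 6 remains.
row 4, column 3 = 1: row 4 has {3,4,5,6}; col 3 has {2,3,4,6}; box has {2,3,4,5,6} → only 1 remains.
row 4, column 5 = 2: row 4 has {1,3,4,5,6}; col 5 has {1,3}; box has {1,3,4,5,6} → only 2 remains.
row 5, column 1 = 3: row 5 has {4}; col 1 has {1,2,4,5,6}; box has {2,4} → only 3 remains.
row 5, column 3 = 5: row 5 has {3,4}; col 3 has {1,2,3,4,6}; box has {2,3,4} → only 5 remains.
row 5, column 5 = 6: row 5 has {3,4,5}; col 5 has {1,2,3}; box has {1,4} → only 6 remains.
row 5, column 6 = 2: row 5 has {3,4,5,6}; col 6 has {1,4,5,6}; box has {1,4,6} → only 2 remains.
row 6, column 2 = 6: row 6 has {1,2,4}; col 2 has {2,3,4,5}; box has {2,3,4,5} → only 6 remains.

6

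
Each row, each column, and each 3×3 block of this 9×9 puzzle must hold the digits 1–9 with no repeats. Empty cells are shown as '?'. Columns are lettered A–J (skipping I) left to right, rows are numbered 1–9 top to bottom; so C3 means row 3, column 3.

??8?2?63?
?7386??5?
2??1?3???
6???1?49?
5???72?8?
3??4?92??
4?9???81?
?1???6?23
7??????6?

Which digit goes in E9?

8

F2 = 4: row 2 has {3,5,6,7,8}; col 6 has {2,3,6,9}; box has {1,2,3,6,8} → only 4 remains.
B6 = 8: row 6 has {2,3,4,9}; col 2 has {1,7}; box has {3,5,6} → only 8 remains.
E6 = 5: row 6 has {2,3,4,8,9}; col 5 has {1,2,6,7}; box has {1,2,4,7,9} → only 5 remains.
H6 = 7: row 6 has {2,3,4,5,8,9}; col 8 has {1,2,3,5,6,8,9}; box has {2,4,8,9} → only 7 remains.
E7 = 3: row 7 has {1,4,8,9}; col 5 has {1,2,5,6,7}; box has {6} → only 3 remains.
A8 = 8: row 8 has {1,2,3,6}; col 1 has {2,3,4,5,6,7}; box has {1,4,7,9} → only 8 remains.
C8 = 5: row 8 has {1,2,3,6,8}; col 3 has {3,8,9}; box has {1,4,7,8,9} → only 5 remains.
C9 = 2: row 9 has {6,7}; col 3 has {3,5,8,9}; box has {1,4,5,7,8,9} → only 2 remains.
E3 = 9: row 3 has {1,2,3}; col 5 has {1,2,3,5,6,7}; box has {1,2,3,4,6,8} → only 9 remains.
G3 = 7: row 3 has {1,2,3,9}; col 7 has {2,4,6,8}; box has {3,5,6} → only 7 remains.
H3 = 4: row 3 has {1,2,3,7,9}; col 8 has {1,2,3,5,6,7,8,9}; box has {3,5,6,7} → only 4 remains.
J3 = 8: row 3 has {1,2,3,4,7,9}; col 9 has {3}; box has {3,4,5,6,7} → only 8 remains.
B4 = 2: row 4 has {1,4,6,9}; col 2 has {1,7,8}; box has {3,5,6,8} → only 2 remains.
C4 = 7: row 4 has {1,2,4,6,9}; col 3 has {2,3,5,8,9}; box has {2,3,5,6,8} → only 7 remains.
D4 = 3: row 4 has {1,2,4,6,7,9}; col 4 has {1,4,8}; box has {1,2,4,5,7,9} → only 3 remains.
F4 = 8: row 4 has {1,2,3,4,6,7,9}; col 6 has {2,3,4,6,9}; box has {1,2,3,4,5,7,9} → only 8 remains.
J4 = 5: row 4 has {1,2,3,4,6,7,8,9}; col 9 has {3,8}; box has {2,4,7,8,9} → only 5 remains.
D5 = 6: row 5 has {2,5,7,8}; col 4 has {1,3,4,8}; box has {1,2,3,4,5,7,8,9} → only 6 remains.
J5 = 1: row 5 has {2,5,6,7,8}; col 9 has {3,5,8}; box has {2,4,5,7,8,9} → only 1 remains.
C6 = 1: row 6 has {2,3,4,5,7,8,9}; col 3 has {2,3,5,7,8,9}; box has {2,3,5,6,7,8} → only 1 remains.
J6 = 6: row 6 has {1,2,3,4,5,7,8,9}; col 9 has {1,3,5,8}; box has {1,2,4,5,7,8,9} → only 6 remains.
B7 = 6: row 7 has {1,3,4,8,9}; col 2 has {1,2,7,8}; box has {1,2,4,5,7,8,9} → only 6 remains.
J7 = 7: row 7 has {1,3,4,6,8,9}; col 9 has {1,3,5,6,8}; box has {1,2,3,6,8} → only 7 remains.
E8 = 4: row 8 has {1,2,3,5,6,8}; col 5 has {1,2,3,5,6,7,9}; box has {3,6} → only 4 remains.
G8 = 9: row 8 has {1,2,3,4,5,6,8}; col 7 has {2,4,6,7,8}; box has {1,2,3,6,7,8} → only 9 remains.
B9 = 3: row 9 has {2,6,7}; col 2 has {1,2,6,7,8}; box has {1,2,4,5,6,7,8,9} → only 3 remains.
E9 = 8: row 9 has {2,3,6,7}; col 5 has {1,2,3,4,5,6,7,9}; box has {3,4,6} → only 8 remains.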